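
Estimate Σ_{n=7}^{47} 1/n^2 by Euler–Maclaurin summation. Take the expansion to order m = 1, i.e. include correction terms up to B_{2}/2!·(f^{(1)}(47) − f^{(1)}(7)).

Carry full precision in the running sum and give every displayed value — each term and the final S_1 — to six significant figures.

∫_7^47 1/x^2 dx evaluates to 0.121581.
½[f(7) + f(47)] = ½[0.0204082 + 0.000452694] = 0.0104304.
Running total after boundary: 0.132011.
Correction k=1: B_{2}/2! · (f^{(1)}(47) − f^{(1)}(7)) = 1/12 · (-1.92636e-05 − (-0.00583090)) = 0.000484303.

S_1 ≈ 0.132495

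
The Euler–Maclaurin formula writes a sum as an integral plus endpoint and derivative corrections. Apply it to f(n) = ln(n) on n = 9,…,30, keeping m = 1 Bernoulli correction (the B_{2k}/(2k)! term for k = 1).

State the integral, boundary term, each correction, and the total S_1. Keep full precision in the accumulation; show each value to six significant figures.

∫_9^30 ln(x) dx evaluates to 61.2609.
½[f(9) + f(30)] = ½[2.19722 + 3.40120] = 2.79921.
So far: 64.0601.
Order-1 term: 1/12 · (0.0333333 − 0.111111) = -0.00648148.

S_1 ≈ 64.0536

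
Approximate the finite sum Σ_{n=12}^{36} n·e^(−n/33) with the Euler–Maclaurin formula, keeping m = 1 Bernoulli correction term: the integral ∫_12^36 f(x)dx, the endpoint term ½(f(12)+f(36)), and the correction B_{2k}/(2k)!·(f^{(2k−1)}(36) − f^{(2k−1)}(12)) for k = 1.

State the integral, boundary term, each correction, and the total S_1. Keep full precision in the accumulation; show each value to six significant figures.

S_1 ≈ 277.597

Integral: ∫_12^36 x·e^(−x/33) dx = 267.419.
½[f(12) + f(36)] = ½[8.34173 + 12.0928] = 10.2173.
Integral + boundary = 277.637.
k=1: B_{2}/(2)! × [f^{(1)}(36) − f^{(1)}(12)] = 1/12 × (-0.0305374 − 0.442364) = -0.0394085.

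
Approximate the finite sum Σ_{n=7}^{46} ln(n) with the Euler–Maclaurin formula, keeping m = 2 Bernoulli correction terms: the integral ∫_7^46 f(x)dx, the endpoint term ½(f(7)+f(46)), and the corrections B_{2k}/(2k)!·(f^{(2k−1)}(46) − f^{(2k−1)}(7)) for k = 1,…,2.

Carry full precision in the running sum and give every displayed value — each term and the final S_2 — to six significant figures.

The integral term ∫_7^46 ln(x) dx = 123.496.
Endpoint term: (f(7) + f(46))/2 = (1.94591 + 3.82864)/2 = 2.88728.
Running total after boundary: 126.383.
k=1: B_{2}/(2)! × [f^{(1)}(46) − f^{(1)}(7)] = 1/12 × (0.0217391 − 0.142857) = -0.0100932.
After k=1: 126.373.
k=2: B_{4}/(4)! × [f^{(3)}(46) − f^{(3)}(7)] = −1/720 × (2.05474e-05 − 0.00583090) = 8.06994e-06.

S_2 ≈ 126.373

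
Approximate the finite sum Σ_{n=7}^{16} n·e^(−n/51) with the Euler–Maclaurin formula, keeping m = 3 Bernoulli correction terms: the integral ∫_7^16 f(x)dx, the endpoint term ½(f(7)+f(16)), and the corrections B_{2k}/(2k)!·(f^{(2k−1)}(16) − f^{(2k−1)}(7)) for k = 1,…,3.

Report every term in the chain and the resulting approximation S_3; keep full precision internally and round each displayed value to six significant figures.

The integral term ∫_7^16 x·e^(−x/51) dx = 81.7617.
½[f(7) + f(16)] = ½[6.10224 + 11.6915] = 8.89687.
So far: 90.6586.
Correction k=1: B_{2}/2! · (f^{(1)}(16) − f^{(1)}(7)) = 1/12 · (0.501474 − 0.752096) = -0.0208852.
Partial sum through k=1: 90.6377.
Correction k=2: B_{4}/4! · (f^{(3)}(16) − f^{(3)}(7)) = −1/720 · (0.000754676 − 0.000959474) = 2.84441e-07.
Partial sum through k=2: 90.6377.
Correction k=3: B_{6}/6! · (f^{(5)}(16) − f^{(5)}(7)) = 1/30240 · (5.06172e-07 − 6.26602e-07) = -3.98249e-12.

S_3 ≈ 90.6377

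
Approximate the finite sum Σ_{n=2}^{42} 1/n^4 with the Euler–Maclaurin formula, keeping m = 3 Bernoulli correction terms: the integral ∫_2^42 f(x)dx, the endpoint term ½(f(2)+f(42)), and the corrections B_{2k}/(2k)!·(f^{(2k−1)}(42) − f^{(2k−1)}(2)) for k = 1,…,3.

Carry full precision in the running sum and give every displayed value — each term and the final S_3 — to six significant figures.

S_3 ≈ 0.0824609

The integral term ∫_2^42 1/x^4 dx = 0.0416622.
Boundary: ½(f(2) + f(42)) = ½(0.0625000 + 3.21368e-07) = 0.0312502.
So far: 0.0729123.
Order-1 term: 1/12 · (-3.06065e-08 − (-0.125000)) = 0.0104167.
Running total after k=1: 0.0833290.
Order-2 term: −1/720 · (-5.20519e-10 − (-0.937500)) = -0.00130208.
Running total after k=2: 0.0820269.
Order-3 term: 1/30240 · (-1.65244e-11 − (-13.1250)) = 0.000434028.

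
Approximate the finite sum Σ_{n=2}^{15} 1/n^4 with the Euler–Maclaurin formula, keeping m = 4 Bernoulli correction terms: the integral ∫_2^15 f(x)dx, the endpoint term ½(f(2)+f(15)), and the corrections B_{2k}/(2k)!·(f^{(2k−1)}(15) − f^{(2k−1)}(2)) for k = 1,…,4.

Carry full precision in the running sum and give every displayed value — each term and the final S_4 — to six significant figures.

S_4 ≈ 0.0821318

The integral term ∫_2^15 1/x^4 dx = 0.0415679.
Boundary: ½(f(2) + f(15)) = ½(0.0625000 + 1.97531e-05) = 0.0312599.
Integral + boundary = 0.0728278.
Correction k=1: B_{2}/2! · (f^{(1)}(15) − f^{(1)}(2)) = 1/12 · (-5.26749e-06 − (-0.125000)) = 0.0104162.
After k=1: 0.0832440.
Correction k=2: B_{4}/4! · (f^{(3)}(15) − f^{(3)}(2)) = −1/720 · (-7.02332e-07 − (-0.937500)) = -0.00130208.
After k=2: 0.0819419.
Correction k=3: B_{6}/6! · (f^{(5)}(15) − f^{(5)}(2)) = 1/30240 · (-1.74803e-07 − (-13.1250)) = 0.000434028.
After k=3: 0.0823760.
Correction k=4: B_{8}/8! · (f^{(7)}(15) − f^{(7)}(2)) = −1/1209600 · (-6.99210e-08 − (-295.312)) = -0.000244141.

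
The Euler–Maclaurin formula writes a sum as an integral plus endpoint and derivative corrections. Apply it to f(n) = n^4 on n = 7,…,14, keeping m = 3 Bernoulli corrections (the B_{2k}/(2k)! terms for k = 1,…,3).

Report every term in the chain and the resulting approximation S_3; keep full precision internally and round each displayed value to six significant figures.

S_3 ≈ 125412

Integral: ∫_7^14 x^4 dx = 104203.
Endpoint term: (f(7) + f(14))/2 = (2401.00 + 38416.0)/2 = 20408.5.
Running total after boundary: 124612.
k=1: B_{2}/(2)! × [f^{(1)}(14) − f^{(1)}(7)] = 1/12 × (10976.0 − 1372.00) = 800.333.
Partial sum through k=1: 125412.
k=2: B_{4}/(4)! × [f^{(3)}(14) − f^{(3)}(7)] = −1/720 × (336.000 − 168.000) = -0.233333.
Partial sum through k=2: 125412.
k=3: B_{6}/(6)! × [f^{(5)}(14) − f^{(5)}(7)] = 1/30240 × (0.00000 − 0.00000) = 0.00000.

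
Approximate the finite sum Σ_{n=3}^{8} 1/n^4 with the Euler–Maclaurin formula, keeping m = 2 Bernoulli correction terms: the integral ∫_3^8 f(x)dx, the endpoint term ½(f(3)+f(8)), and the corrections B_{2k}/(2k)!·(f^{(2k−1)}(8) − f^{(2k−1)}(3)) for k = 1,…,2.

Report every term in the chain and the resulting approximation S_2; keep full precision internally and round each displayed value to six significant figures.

S_2 ≈ 0.0192750

The integral term ∫_3^8 1/x^4 dx = 0.0116946.
½[f(3) + f(8)] = ½[0.0123457 + 0.000244141] = 0.00629491.
Integral + boundary = 0.0179895.
Order-1 term: 1/12 · (-0.000122070 − (-0.0164609)) = 0.00136157.
Running total after k=1: 0.0193511.
Order-2 term: −1/720 · (-5.72205e-05 − (-0.0548697)) = -7.61284e-05.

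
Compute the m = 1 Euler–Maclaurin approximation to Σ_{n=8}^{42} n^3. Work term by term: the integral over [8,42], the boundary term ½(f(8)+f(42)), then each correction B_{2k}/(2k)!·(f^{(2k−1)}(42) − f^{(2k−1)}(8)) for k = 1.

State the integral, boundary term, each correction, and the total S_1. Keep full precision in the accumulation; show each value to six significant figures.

∫_8^42 x^3 dx evaluates to 776900.
Endpoint term: (f(8) + f(42))/2 = (512.000 + 74088.0)/2 = 37300.0.
Running total after boundary: 814200.
Correction k=1: B_{2}/2! · (f^{(1)}(42) − f^{(1)}(8)) = 1/12 · (5292.00 − 192.000) = 425.000.

S_1 ≈ 814625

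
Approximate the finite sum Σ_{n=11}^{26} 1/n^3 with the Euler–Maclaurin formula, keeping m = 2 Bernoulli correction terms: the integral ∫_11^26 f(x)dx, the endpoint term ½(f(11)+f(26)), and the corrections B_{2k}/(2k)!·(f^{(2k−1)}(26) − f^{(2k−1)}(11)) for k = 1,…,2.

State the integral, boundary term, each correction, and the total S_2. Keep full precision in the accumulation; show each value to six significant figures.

S_2 ≈ 0.00381317

The integral term ∫_11^26 1/x^3 dx = 0.00339259.
Endpoint term: (f(11) + f(26))/2 = (0.000751315 + 5.68958e-05)/2 = 0.000404105.
Running total after boundary: 0.00379669.
k=1: B_{2}/(2)! × [f^{(1)}(26) − f^{(1)}(11)] = 1/12 × (-6.56490e-06 − (-0.000204904)) = 1.65283e-05.
After k=1: 0.00381322.
k=2: B_{4}/(4)! × [f^{(3)}(26) − f^{(3)}(11)] = −1/720 × (-1.94228e-07 − (-3.38684e-05)) = -4.67697e-08.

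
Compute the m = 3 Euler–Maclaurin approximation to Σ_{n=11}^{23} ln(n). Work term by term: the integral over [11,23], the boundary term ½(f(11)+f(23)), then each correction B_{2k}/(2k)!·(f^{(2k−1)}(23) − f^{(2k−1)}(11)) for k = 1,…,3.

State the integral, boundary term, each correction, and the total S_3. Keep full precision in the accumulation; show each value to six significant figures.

∫_11^23 ln(x) dx evaluates to 33.7395.
Boundary: ½(f(11) + f(23)) = ½(2.39790 + 3.13549) = 2.76669.
So far: 36.5062.
Order-1 term: 1/12 · (0.0434783 − 0.0909091) = -0.00395257.
Running total after k=1: 36.5023.
Order-2 term: −1/720 · (0.000164379 − 0.00150263) = 1.85868e-06.
Running total after k=2: 36.5023.
Order-3 term: 1/30240 · (3.72883e-06 − 0.000149021) = -4.80464e-09.

S_3 ≈ 36.5023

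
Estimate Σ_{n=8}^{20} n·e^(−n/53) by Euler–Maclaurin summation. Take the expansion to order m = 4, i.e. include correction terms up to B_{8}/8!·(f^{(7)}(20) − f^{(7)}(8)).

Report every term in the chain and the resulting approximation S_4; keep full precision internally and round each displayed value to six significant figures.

∫_8^20 x·e^(−x/53) dx evaluates to 127.187.
½[f(8) + f(20)] = ½[6.87917 + 13.7134] = 10.2963.
Integral + boundary = 137.483.
Correction k=1: B_{2}/2! · (f^{(1)}(20) − f^{(1)}(8)) = 1/12 · (0.426927 − 0.730101) = -0.0252645.
Partial sum through k=1: 137.458.
Correction k=2: B_{4}/4! · (f^{(3)}(20) − f^{(3)}(8)) = −1/720 · (0.000640181 − 0.000872159) = 3.22192e-07.
Partial sum through k=2: 137.458.
Correction k=3: B_{6}/6! · (f^{(5)}(20) − f^{(5)}(8)) = 1/30240 · (4.01700e-07 − 5.28445e-07) = -4.19130e-12.
Partial sum through k=3: 137.458.
Correction k=4: B_{8}/8! · (f^{(7)}(20) − f^{(7)}(8)) = −1/1209600 · (2.04876e-10 − 2.65718e-10) = 5.02995e-17.

S_4 ≈ 137.458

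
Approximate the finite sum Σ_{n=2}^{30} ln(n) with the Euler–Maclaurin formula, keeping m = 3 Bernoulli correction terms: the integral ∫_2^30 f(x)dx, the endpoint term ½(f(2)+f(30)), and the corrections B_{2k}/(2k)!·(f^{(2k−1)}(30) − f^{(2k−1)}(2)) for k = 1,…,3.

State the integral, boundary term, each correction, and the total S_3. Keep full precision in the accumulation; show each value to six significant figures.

S_3 ≈ 74.6582

Integral: ∫_2^30 ln(x) dx = 72.6496.
Boundary: ½(f(2) + f(30)) = ½(0.693147 + 3.40120) = 2.04717.
Integral + boundary = 74.6968.
Order-1 term: 1/12 · (0.0333333 − 0.500000) = -0.0388889.
Partial sum through k=1: 74.6579.
Order-2 term: −1/720 · (7.40741e-05 − 0.250000) = 0.000347119.
Partial sum through k=2: 74.6583.
Order-3 term: 1/30240 · (9.87654e-07 − 0.750000) = -2.48016e-05.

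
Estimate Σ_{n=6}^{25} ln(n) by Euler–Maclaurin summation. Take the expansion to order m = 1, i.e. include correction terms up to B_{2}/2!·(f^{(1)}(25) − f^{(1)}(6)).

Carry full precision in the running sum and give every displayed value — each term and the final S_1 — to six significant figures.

S_1 ≈ 53.2161

The integral term ∫_6^25 ln(x) dx = 50.7213.
Boundary: ½(f(6) + f(25)) = ½(1.79176 + 3.21888) = 2.50532.
Integral + boundary = 53.2267.
Order-1 term: 1/12 · (0.0400000 − 0.166667) = -0.0105556.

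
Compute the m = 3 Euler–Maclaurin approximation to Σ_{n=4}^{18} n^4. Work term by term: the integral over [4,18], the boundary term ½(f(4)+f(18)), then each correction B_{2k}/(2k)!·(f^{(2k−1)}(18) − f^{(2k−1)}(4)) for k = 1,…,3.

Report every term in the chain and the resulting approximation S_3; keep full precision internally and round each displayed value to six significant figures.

S_3 ≈ 432247

∫_4^18 x^4 dx evaluates to 377709.
Boundary: ½(f(4) + f(18)) = ½(256.000 + 104976) = 52616.0.
Integral + boundary = 430325.
Correction k=1: B_{2}/2! · (f^{(1)}(18) − f^{(1)}(4)) = 1/12 · (23328.0 − 256.000) = 1922.67.
Partial sum through k=1: 432247.
Correction k=2: B_{4}/4! · (f^{(3)}(18) − f^{(3)}(4)) = −1/720 · (432.000 − 96.0000) = -0.466667.
Partial sum through k=2: 432247.
Correction k=3: B_{6}/6! · (f^{(5)}(18) − f^{(5)}(4)) = 1/30240 · (0.00000 − 0.00000) = 0.00000.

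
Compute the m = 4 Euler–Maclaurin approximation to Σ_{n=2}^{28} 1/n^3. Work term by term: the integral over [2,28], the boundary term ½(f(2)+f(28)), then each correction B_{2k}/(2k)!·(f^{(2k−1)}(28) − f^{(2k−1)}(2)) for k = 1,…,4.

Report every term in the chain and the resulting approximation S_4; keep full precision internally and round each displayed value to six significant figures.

S_4 ≈ 0.201387

Integral: ∫_2^28 1/x^3 dx = 0.124362.
Endpoint term: (f(2) + f(28))/2 = (0.125000 + 4.55539e-05)/2 = 0.0625228.
So far: 0.186885.
Correction k=1: B_{2}/2! · (f^{(1)}(28) − f^{(1)}(2)) = 1/12 · (-4.88078e-06 − (-0.187500)) = 0.0156246.
Running total after k=1: 0.202510.
Correction k=2: B_{4}/4! · (f^{(3)}(28) − f^{(3)}(2)) = −1/720 · (-1.24510e-07 − (-0.937500)) = -0.00130208.
Running total after k=2: 0.201208.
Correction k=3: B_{6}/6! · (f^{(5)}(28) − f^{(5)}(2)) = 1/30240 · (-6.67016e-09 − (-9.84375)) = 0.000325521.
Running total after k=3: 0.201533.
Correction k=4: B_{8}/8! · (f^{(7)}(28) − f^{(7)}(2)) = −1/1209600 · (-6.12566e-10 − (-177.188)) = -0.000146484.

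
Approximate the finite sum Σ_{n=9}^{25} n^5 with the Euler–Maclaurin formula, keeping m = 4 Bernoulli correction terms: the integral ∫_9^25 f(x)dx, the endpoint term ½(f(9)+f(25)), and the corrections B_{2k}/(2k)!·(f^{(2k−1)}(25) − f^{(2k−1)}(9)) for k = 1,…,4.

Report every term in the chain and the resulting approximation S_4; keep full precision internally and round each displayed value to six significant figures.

S_4 ≈ 4.56738e+07

The integral term ∫_9^25 x^5 dx = 4.06015e+07.
Boundary: ½(f(9) + f(25)) = ½(59049.0 + 9.76562e+06) = 4.91234e+06.
Running total after boundary: 4.55139e+07.
Order-1 term: 1/12 · (1.95312e+06 − 32805.0) = 160027.
Partial sum through k=1: 4.56739e+07.
Order-2 term: −1/720 · (37500.0 − 4860.00) = -45.3333.
Partial sum through k=2: 4.56738e+07.
Order-3 term: 1/30240 · (120.000 − 120.000) = 0.00000.
Partial sum through k=3: 4.56738e+07.
Order-4 term: −1/1209600 · (0.00000 − 0.00000) = 0.00000.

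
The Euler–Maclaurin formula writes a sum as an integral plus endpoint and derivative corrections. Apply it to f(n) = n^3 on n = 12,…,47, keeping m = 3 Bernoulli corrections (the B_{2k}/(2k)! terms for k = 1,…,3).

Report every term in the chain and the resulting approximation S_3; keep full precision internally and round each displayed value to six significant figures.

Integral: ∫_12^47 x^3 dx = 1.21474e+06.
½[f(12) + f(47)] = ½[1728.00 + 103823] = 52775.5.
So far: 1.26751e+06.
Order-1 term: 1/12 · (6627.00 − 432.000) = 516.250.
Partial sum through k=1: 1.26803e+06.
Order-2 term: −1/720 · (6.00000 − 6.00000) = 0.00000.
Partial sum through k=2: 1.26803e+06.
Order-3 term: 1/30240 · (0.00000 − 0.00000) = 0.00000.

S_3 ≈ 1.26803e+06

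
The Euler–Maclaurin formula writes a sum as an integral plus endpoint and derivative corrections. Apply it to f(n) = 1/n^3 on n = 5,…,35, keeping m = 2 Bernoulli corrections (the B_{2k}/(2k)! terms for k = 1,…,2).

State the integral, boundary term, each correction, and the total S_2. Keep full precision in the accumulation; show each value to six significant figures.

Integral: ∫_5^35 1/x^3 dx = 0.0195918.
Endpoint term: (f(5) + f(35))/2 = (0.00800000 + 2.33236e-05)/2 = 0.00401166.
Integral + boundary = 0.0236035.
Order-1 term: 1/12 · (-1.99917e-06 − (-0.00480000)) = 0.000399833.
Running total after k=1: 0.0240033.
Order-2 term: −1/720 · (-3.26395e-08 − (-0.00384000)) = -5.33329e-06.

S_2 ≈ 0.0239980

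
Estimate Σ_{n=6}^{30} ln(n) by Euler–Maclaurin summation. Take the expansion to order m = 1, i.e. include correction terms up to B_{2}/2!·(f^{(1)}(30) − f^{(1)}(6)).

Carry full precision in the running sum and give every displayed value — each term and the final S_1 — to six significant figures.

Integral: ∫_6^30 ln(x) dx = 67.2854.
Boundary: ½(f(6) + f(30)) = ½(1.79176 + 3.40120) = 2.59648.
Running total after boundary: 69.8818.
Correction k=1: B_{2}/2! · (f^{(1)}(30) − f^{(1)}(6)) = 1/12 · (0.0333333 − 0.166667) = -0.0111111.

S_1 ≈ 69.8707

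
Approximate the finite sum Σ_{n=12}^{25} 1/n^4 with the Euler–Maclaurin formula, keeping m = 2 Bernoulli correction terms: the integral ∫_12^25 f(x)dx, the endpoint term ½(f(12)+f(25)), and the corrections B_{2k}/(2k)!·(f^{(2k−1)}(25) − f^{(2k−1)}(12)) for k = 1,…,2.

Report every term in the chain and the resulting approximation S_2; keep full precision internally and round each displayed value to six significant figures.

Integral: ∫_12^25 1/x^4 dx = 0.000171568.
½[f(12) + f(25)] = ½[4.82253e-05 + 2.56000e-06] = 2.53927e-05.
Integral + boundary = 0.000196961.
Correction k=1: B_{2}/2! · (f^{(1)}(25) − f^{(1)}(12)) = 1/12 · (-4.09600e-07 − (-1.60751e-05)) = 1.30546e-06.
Partial sum through k=1: 0.000198266.
Correction k=2: B_{4}/4! · (f^{(3)}(25) − f^{(3)}(12)) = −1/720 · (-1.96608e-08 − (-3.34898e-06)) = -4.62405e-09.

S_2 ≈ 0.000198261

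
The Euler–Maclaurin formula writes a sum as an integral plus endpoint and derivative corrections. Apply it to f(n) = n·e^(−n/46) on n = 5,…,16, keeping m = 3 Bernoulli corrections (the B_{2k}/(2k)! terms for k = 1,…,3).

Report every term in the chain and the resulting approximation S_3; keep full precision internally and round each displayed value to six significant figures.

S_3 ≈ 98.0897

The integral term ∫_5^16 x·e^(−x/46) dx = 90.2257.
Boundary: ½(f(5) + f(16)) = ½(4.48502 + 11.2995) = 7.89228.
Running total after boundary: 98.1180.
Order-1 term: 1/12 · (0.460579 − 0.799503) = -0.0282436.
Partial sum through k=1: 98.0897.
Order-2 term: −1/720 · (0.000885171 − 0.00122567) = 4.72909e-07.
Partial sum through k=2: 98.0897.
Order-3 term: 1/30240 · (7.33780e-07 − 9.79913e-07) = -8.13932e-12.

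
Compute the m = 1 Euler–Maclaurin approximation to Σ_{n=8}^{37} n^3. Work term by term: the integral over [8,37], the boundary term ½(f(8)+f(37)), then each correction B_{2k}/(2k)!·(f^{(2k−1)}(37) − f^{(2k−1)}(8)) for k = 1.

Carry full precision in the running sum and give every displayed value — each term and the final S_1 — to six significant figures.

∫_8^37 x^3 dx evaluates to 467516.
Boundary: ½(f(8) + f(37)) = ½(512.000 + 50653.0) = 25582.5.
Integral + boundary = 493099.
Order-1 term: 1/12 · (4107.00 − 192.000) = 326.250.

S_1 ≈ 493425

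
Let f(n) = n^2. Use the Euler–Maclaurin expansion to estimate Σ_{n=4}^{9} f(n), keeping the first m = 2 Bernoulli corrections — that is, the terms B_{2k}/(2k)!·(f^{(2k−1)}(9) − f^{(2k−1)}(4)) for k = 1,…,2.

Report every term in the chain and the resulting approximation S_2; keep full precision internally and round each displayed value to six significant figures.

Integral: ∫_4^9 x^2 dx = 221.667.
½[f(4) + f(9)] = ½[16.0000 + 81.0000] = 48.5000.
Integral + boundary = 270.167.
Correction k=1: B_{2}/2! · (f^{(1)}(9) − f^{(1)}(4)) = 1/12 · (18.0000 − 8.00000) = 0.833333.
Partial sum through k=1: 271.000.
Correction k=2: B_{4}/4! · (f^{(3)}(9) − f^{(3)}(4)) = −1/720 · (0.00000 − 0.00000) = 0.00000.

S_2 ≈ 271.000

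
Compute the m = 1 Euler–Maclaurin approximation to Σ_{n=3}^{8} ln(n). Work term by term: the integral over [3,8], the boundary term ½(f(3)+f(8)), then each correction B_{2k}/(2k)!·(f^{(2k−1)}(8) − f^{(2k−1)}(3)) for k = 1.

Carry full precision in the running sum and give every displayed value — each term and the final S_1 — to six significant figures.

The integral term ∫_3^8 ln(x) dx = 8.33970.
Boundary: ½(f(3) + f(8)) = ½(1.09861 + 2.07944) = 1.58903.
Integral + boundary = 9.92872.
k=1: B_{2}/(2)! × [f^{(1)}(8) − f^{(1)}(3)] = 1/12 × (0.125000 − 0.333333) = -0.0173611.

S_1 ≈ 9.91136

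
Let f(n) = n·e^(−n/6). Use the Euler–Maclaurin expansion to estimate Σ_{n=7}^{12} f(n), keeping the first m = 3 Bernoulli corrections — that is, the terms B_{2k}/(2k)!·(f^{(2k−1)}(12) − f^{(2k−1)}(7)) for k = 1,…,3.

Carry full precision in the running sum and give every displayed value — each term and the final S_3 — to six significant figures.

Integral: ∫_7^12 x·e^(−x/6) dx = 9.67324.
Endpoint term: (f(7) + f(12))/2 = (2.17982 + 1.62402)/2 = 1.90192.
So far: 11.5752.
Order-1 term: 1/12 · (-0.135335 − (-0.0519005)) = -0.00695290.
Partial sum through k=1: 11.5682.
Order-2 term: −1/720 · (0.00375931 − 0.0158585) = 1.68044e-05.
Partial sum through k=2: 11.5682.
Order-3 term: 1/30240 · (0.000313276 − 0.000921074) = -2.00991e-08.

S_3 ≈ 11.5682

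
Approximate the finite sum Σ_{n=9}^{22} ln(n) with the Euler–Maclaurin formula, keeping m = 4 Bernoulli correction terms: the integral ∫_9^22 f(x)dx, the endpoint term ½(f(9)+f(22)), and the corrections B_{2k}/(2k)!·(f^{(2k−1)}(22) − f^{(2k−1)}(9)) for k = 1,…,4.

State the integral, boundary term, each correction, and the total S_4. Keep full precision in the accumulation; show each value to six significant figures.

S_4 ≈ 37.8666

Integral: ∫_9^22 ln(x) dx = 35.2279.
Boundary: ½(f(9) + f(22)) = ½(2.19722 + 3.09104) = 2.64413.
So far: 37.8720.
Order-1 term: 1/12 · (0.0454545 − 0.111111) = -0.00547138.
Partial sum through k=1: 37.8666.
Order-2 term: −1/720 · (0.000187829 − 0.00274348) = 3.54952e-06.
Partial sum through k=2: 37.8666.
Order-3 term: 1/30240 · (4.65691e-06 − 0.000406442) = -1.32865e-08.
Partial sum through k=3: 37.8666.
Order-4 term: −1/1209600 · (2.88651e-07 − 0.000150534) = 1.24211e-10.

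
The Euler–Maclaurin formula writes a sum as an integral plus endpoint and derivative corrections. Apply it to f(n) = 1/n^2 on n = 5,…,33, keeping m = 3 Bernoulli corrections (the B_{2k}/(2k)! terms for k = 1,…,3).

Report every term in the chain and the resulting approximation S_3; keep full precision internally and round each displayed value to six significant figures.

S_3 ≈ 0.191474

Integral: ∫_5^33 1/x^2 dx = 0.169697.
½[f(5) + f(33)] = ½[0.0400000 + 0.000918274] = 0.0204591.
So far: 0.190156.
Correction k=1: B_{2}/2! · (f^{(1)}(33) − f^{(1)}(5)) = 1/12 · (-5.56529e-05 − (-0.0160000)) = 0.00132870.
After k=1: 0.191485.
Correction k=2: B_{4}/4! · (f^{(3)}(33) − f^{(3)}(5)) = −1/720 · (-6.13256e-07 − (-0.00768000)) = -1.06658e-05.
After k=2: 0.191474.
Correction k=3: B_{6}/6! · (f^{(5)}(33) − f^{(5)}(5)) = 1/30240 · (-1.68941e-08 − (-0.00921600)) = 3.04761e-07.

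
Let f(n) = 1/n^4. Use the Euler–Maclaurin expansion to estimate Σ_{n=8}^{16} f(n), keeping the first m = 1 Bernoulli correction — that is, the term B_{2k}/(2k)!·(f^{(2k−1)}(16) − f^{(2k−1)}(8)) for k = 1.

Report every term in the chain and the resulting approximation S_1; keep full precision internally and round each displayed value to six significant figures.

S_1 ≈ 0.000709216

∫_8^16 1/x^4 dx evaluates to 0.000569661.
Boundary: ½(f(8) + f(16)) = ½(0.000244141 + 1.52588e-05) = 0.000129700.
So far: 0.000699361.
Order-1 term: 1/12 · (-3.81470e-06 − (-0.000122070)) = 9.85463e-06.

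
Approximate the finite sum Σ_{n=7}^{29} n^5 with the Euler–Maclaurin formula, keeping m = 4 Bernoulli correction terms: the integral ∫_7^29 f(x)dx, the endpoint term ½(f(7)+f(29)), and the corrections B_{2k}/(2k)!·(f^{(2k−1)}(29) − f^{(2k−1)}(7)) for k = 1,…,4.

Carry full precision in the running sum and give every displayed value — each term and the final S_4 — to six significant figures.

S_4 ≈ 1.09675e+08

∫_7^29 x^5 dx evaluates to 9.91176e+07.
½[f(7) + f(29)] = ½[16807.0 + 2.05111e+07] = 1.02640e+07.
So far: 1.09382e+08.
Order-1 term: 1/12 · (3.53640e+06 − 12005.0) = 293700.
Running total after k=1: 1.09675e+08.
Order-2 term: −1/720 · (50460.0 − 2940.00) = -66.0000.
Running total after k=2: 1.09675e+08.
Order-3 term: 1/30240 · (120.000 − 120.000) = 0.00000.
Running total after k=3: 1.09675e+08.
Order-4 term: −1/1209600 · (0.00000 − 0.00000) = 0.00000.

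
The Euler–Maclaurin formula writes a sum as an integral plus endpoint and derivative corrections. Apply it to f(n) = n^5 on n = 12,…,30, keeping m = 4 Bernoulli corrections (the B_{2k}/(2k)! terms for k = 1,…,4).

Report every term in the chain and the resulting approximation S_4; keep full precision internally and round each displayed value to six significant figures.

Integral: ∫_12^30 x^5 dx = 1.21002e+08.
½[f(12) + f(30)] = ½[248832 + 2.43000e+07] = 1.22744e+07.
Integral + boundary = 1.33277e+08.
Correction k=1: B_{2}/2! · (f^{(1)}(30) − f^{(1)}(12)) = 1/12 · (4.05000e+06 − 103680) = 328860.
After k=1: 1.33606e+08.
Correction k=2: B_{4}/4! · (f^{(3)}(30) − f^{(3)}(12)) = −1/720 · (54000.0 − 8640.00) = -63.0000.
After k=2: 1.33606e+08.
Correction k=3: B_{6}/6! · (f^{(5)}(30) − f^{(5)}(12)) = 1/30240 · (120.000 − 120.000) = 0.00000.
After k=3: 1.33606e+08.
Correction k=4: B_{8}/8! · (f^{(7)}(30) − f^{(7)}(12)) = −1/1209600 · (0.00000 − 0.00000) = 0.00000.

S_4 ≈ 1.33606e+08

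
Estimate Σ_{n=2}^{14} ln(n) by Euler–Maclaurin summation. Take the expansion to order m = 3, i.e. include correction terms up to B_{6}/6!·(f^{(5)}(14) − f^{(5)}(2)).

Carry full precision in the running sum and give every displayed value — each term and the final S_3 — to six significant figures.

∫_2^14 ln(x) dx evaluates to 23.5605.
Endpoint term: (f(2) + f(14))/2 = (0.693147 + 2.63906)/2 = 1.66610.
Running total after boundary: 25.2266.
Order-1 term: 1/12 · (0.0714286 − 0.500000) = -0.0357143.
Running total after k=1: 25.1909.
Order-2 term: −1/720 · (0.000728863 − 0.250000) = 0.000346210.
Running total after k=2: 25.1912.
Order-3 term: 1/30240 · (4.46243e-05 − 0.750000) = -2.48001e-05.

S_3 ≈ 25.1912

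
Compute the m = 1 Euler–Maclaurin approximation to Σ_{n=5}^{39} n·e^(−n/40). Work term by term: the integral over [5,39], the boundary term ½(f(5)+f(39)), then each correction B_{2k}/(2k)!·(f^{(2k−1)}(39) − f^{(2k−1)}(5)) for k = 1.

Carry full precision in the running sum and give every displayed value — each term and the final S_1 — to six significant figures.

S_1 ≈ 406.065

Integral: ∫_5^39 x·e^(−x/40) dx = 396.567.
Boundary: ½(f(5) + f(39)) = ½(4.41248 + 14.7105) = 9.56149.
Integral + boundary = 406.128.
k=1: B_{2}/(2)! × [f^{(1)}(39) − f^{(1)}(5)] = 1/12 × (0.00942981 − 0.772185) = -0.0635629.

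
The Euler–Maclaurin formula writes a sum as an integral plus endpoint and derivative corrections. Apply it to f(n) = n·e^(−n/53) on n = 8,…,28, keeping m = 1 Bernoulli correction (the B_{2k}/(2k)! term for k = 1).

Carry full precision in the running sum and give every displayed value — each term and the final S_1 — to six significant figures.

S_1 ≈ 260.526

∫_8^28 x·e^(−x/53) dx evaluates to 248.869.
½[f(8) + f(28)] = ½[6.87917 + 16.5089] = 11.6941.
Integral + boundary = 260.563.
Correction k=1: B_{2}/2! · (f^{(1)}(28) − f^{(1)}(8)) = 1/12 · (0.278116 − 0.730101) = -0.0376654.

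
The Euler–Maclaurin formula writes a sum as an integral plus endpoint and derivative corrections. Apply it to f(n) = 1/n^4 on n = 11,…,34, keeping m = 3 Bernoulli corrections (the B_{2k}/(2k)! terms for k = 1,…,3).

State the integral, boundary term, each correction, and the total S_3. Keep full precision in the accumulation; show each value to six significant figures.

∫_11^34 1/x^4 dx evaluates to 0.000241957.
Boundary: ½(f(11) + f(34)) = ½(6.83013e-05 + 7.48315e-07) = 3.45248e-05.
Integral + boundary = 0.000276482.
k=1: B_{2}/(2)! × [f^{(1)}(34) − f^{(1)}(11)] = 1/12 × (-8.80370e-08 − (-2.48369e-05)) = 2.06240e-06.
Partial sum through k=1: 0.000278545.
k=2: B_{4}/(4)! × [f^{(3)}(34) − f^{(3)}(11)] = −1/720 × (-2.28470e-09 − (-6.15790e-06)) = -8.54946e-09.
Partial sum through k=2: 0.000278536.
k=3: B_{6}/(6)! × [f^{(5)}(34) − f^{(5)}(11)] = 1/30240 × (-1.10677e-10 − (-2.84994e-06)) = 9.42403e-11.

S_3 ≈ 0.000278536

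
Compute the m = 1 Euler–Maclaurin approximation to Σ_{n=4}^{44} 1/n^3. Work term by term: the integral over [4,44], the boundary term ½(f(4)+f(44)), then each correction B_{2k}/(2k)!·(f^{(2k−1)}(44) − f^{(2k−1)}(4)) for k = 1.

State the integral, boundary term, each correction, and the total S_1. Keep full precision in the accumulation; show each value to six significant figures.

∫_4^44 1/x^3 dx evaluates to 0.0309917.
Boundary: ½(f(4) + f(44)) = ½(0.0156250 + 1.17393e-05) = 0.00781837.
Running total after boundary: 0.0388101.
k=1: B_{2}/(2)! × [f^{(1)}(44) − f^{(1)}(4)] = 1/12 × (-8.00406e-07 − (-0.0117188)) = 0.000976496.

S_1 ≈ 0.0397866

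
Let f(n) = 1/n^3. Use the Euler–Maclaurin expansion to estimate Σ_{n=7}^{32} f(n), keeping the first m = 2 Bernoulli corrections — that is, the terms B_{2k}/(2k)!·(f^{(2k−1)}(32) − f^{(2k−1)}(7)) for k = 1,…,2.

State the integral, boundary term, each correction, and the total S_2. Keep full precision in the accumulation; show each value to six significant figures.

S_2 ≈ 0.0112920

∫_7^32 1/x^3 dx evaluates to 0.00971580.
Boundary: ½(f(7) + f(32)) = ½(0.00291545 + 3.05176e-05) = 0.00147298.
Integral + boundary = 0.0111888.
k=1: B_{2}/(2)! × [f^{(1)}(32) − f^{(1)}(7)] = 1/12 × (-2.86102e-06 − (-0.00124948)) = 0.000103885.
Running total after k=1: 0.0112927.
k=2: B_{4}/(4)! × [f^{(3)}(32) − f^{(3)}(7)] = −1/720 × (-5.58794e-08 − (-0.000509992)) = -7.08244e-07.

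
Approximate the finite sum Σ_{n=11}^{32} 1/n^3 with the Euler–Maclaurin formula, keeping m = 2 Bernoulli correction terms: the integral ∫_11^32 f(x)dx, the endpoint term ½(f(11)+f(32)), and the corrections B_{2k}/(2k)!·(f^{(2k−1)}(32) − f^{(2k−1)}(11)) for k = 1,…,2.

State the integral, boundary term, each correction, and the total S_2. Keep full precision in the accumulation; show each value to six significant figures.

The integral term ∫_11^32 1/x^3 dx = 0.00364395.
½[f(11) + f(32)] = ½[0.000751315 + 3.05176e-05] = 0.000390916.
Running total after boundary: 0.00403487.
Order-1 term: 1/12 · (-2.86102e-06 − (-0.000204904)) = 1.68369e-05.
After k=1: 0.00405170.
Order-2 term: −1/720 · (-5.58794e-08 − (-3.38684e-05)) = -4.69619e-08.

S_2 ≈ 0.00405166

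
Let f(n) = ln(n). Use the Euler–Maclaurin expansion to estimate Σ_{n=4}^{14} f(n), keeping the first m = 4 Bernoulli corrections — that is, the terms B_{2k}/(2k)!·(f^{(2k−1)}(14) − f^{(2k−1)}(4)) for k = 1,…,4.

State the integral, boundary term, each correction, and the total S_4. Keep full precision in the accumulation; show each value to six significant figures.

S_4 ≈ 23.3995

The integral term ∫_4^14 ln(x) dx = 21.4016.
Boundary: ½(f(4) + f(14)) = ½(1.38629 + 2.63906) = 2.01268.
Running total after boundary: 23.4143.
Order-1 term: 1/12 · (0.0714286 − 0.250000) = -0.0148810.
After k=1: 23.3994.
Order-2 term: −1/720 · (0.000728863 − 0.0312500) = 4.23905e-05.
After k=2: 23.3995.
Order-3 term: 1/30240 · (4.46243e-05 − 0.0234375) = -7.73574e-07.
After k=3: 23.3995.
Order-4 term: −1/1209600 · (6.83024e-06 − 0.0439453) = 3.63248e-08.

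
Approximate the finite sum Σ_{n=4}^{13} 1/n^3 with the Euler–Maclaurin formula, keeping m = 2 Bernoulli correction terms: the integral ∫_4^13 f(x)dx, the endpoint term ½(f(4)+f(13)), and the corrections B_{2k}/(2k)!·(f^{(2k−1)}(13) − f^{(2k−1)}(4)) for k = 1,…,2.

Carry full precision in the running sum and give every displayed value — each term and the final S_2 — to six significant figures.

S_2 ≈ 0.0372790

∫_4^13 1/x^3 dx evaluates to 0.0282914.
½[f(4) + f(13)] = ½[0.0156250 + 0.000455166] = 0.00804008.
So far: 0.0363315.
Correction k=1: B_{2}/2! · (f^{(1)}(13) − f^{(1)}(4)) = 1/12 · (-0.000105038 − (-0.0117188)) = 0.000967809.
Partial sum through k=1: 0.0372993.
Correction k=2: B_{4}/4! · (f^{(3)}(13) − f^{(3)}(4)) = −1/720 · (-1.24306e-05 − (-0.0146484)) = -2.03278e-05.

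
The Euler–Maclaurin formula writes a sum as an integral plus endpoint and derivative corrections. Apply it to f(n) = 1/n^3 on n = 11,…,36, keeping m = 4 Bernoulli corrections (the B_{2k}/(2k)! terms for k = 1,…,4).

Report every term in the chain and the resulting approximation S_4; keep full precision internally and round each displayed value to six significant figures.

∫_11^36 1/x^3 dx evaluates to 0.00374643.
Boundary: ½(f(11) + f(36)) = ½(0.000751315 + 2.14335e-05) = 0.000386374.
Integral + boundary = 0.00413280.
Order-1 term: 1/12 · (-1.78612e-06 − (-0.000204904)) = 1.69265e-05.
After k=1: 0.00414973.
Order-2 term: −1/720 · (-2.75636e-08 − (-3.38684e-05)) = -4.70012e-08.
After k=2: 0.00414968.
Order-3 term: 1/30240 · (-8.93265e-10 − (-1.17560e-05)) = 3.88727e-10.
After k=3: 0.00414968.
Order-4 term: −1/1209600 · (-4.96259e-11 − (-6.99530e-06)) = -5.78311e-12.

S_4 ≈ 0.00414968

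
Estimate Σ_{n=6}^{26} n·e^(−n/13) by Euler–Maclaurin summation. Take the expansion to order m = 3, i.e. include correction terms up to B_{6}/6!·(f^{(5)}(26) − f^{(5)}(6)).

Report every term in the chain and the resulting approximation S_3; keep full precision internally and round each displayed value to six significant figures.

S_3 ≈ 90.6831

Integral: ∫_6^26 x·e^(−x/13) dx = 87.0724.
½[f(6) + f(26)] = ½[3.78188 + 3.51872] = 3.65030.
Running total after boundary: 90.7227.
k=1: B_{2}/(2)! × [f^{(1)}(26) − f^{(1)}(6)] = 1/12 × (-0.135335 − 0.339399) = -0.0395612.
Partial sum through k=1: 90.6831.
k=2: B_{4}/(4)! × [f^{(3)}(26) − f^{(3)}(6)] = −1/720 × (0.000800800 − 0.00946761) = 1.20372e-05.
Partial sum through k=2: 90.6831.
k=3: B_{6}/(6)! × [f^{(5)}(26) − f^{(5)}(6)] = 1/30240 × (1.42154e-05 − 0.000100159) = -2.84206e-09.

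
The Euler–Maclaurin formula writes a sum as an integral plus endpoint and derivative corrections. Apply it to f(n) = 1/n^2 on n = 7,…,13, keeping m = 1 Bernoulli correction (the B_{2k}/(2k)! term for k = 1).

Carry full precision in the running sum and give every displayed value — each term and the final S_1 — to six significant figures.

S_1 ≈ 0.0795068

Integral: ∫_7^13 1/x^2 dx = 0.0659341.
½[f(7) + f(13)] = ½[0.0204082 + 0.00591716] = 0.0131627.
Integral + boundary = 0.0790967.
k=1: B_{2}/(2)! × [f^{(1)}(13) − f^{(1)}(7)] = 1/12 × (-0.000910332 − (-0.00583090)) = 0.000410048.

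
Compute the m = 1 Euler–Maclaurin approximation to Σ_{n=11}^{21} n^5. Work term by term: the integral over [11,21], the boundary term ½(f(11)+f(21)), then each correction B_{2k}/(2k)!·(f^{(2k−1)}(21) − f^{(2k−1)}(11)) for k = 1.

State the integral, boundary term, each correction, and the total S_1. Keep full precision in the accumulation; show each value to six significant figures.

The integral term ∫_11^21 x^5 dx = 1.39991e+07.
Boundary: ½(f(11) + f(21)) = ½(161051 + 4.08410e+06) = 2.12258e+06.
Running total after boundary: 1.61217e+07.
k=1: B_{2}/(2)! × [f^{(1)}(21) − f^{(1)}(11)] = 1/12 × (972405 − 73205.0) = 74933.3.

S_1 ≈ 1.61966e+07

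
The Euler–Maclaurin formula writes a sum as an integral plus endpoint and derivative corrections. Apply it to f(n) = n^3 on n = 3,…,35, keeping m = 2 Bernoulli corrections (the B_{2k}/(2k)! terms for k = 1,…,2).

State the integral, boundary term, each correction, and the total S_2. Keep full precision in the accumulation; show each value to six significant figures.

S_2 ≈ 396891

The integral term ∫_3^35 x^3 dx = 375136.
Boundary: ½(f(3) + f(35)) = ½(27.0000 + 42875.0) = 21451.0.
Integral + boundary = 396587.
Order-1 term: 1/12 · (3675.00 − 27.0000) = 304.000.
Running total after k=1: 396891.
Order-2 term: −1/720 · (6.00000 − 6.00000) = 0.00000.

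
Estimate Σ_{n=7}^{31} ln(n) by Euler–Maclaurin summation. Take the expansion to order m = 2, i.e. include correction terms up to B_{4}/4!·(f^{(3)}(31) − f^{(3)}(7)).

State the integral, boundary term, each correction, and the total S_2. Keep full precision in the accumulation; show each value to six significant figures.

Integral: ∫_7^31 ln(x) dx = 68.8322.
Boundary: ½(f(7) + f(31)) = ½(1.94591 + 3.43399) = 2.68995.
Running total after boundary: 71.5222.
k=1: B_{2}/(2)! × [f^{(1)}(31) − f^{(1)}(7)] = 1/12 × (0.0322581 − 0.142857) = -0.00921659.
Partial sum through k=1: 71.5130.
k=2: B_{4}/(4)! × [f^{(3)}(31) − f^{(3)}(7)] = −1/720 × (6.71344e-05 − 0.00583090) = 8.00524e-06.

S_2 ≈ 71.5130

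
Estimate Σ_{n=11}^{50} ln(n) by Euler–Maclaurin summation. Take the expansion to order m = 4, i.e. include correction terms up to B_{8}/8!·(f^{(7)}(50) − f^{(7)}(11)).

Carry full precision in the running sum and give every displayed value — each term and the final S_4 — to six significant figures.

Integral: ∫_11^50 ln(x) dx = 130.224.
½[f(11) + f(50)] = ½[2.39790 + 3.91202] = 3.15496.
Integral + boundary = 133.379.
k=1: B_{2}/(2)! × [f^{(1)}(50) − f^{(1)}(11)] = 1/12 × (0.0200000 − 0.0909091) = -0.00590909.
Partial sum through k=1: 133.373.
k=2: B_{4}/(4)! × [f^{(3)}(50) − f^{(3)}(11)] = −1/720 × (1.60000e-05 − 0.00150263) = 2.06476e-06.
Partial sum through k=2: 133.373.
k=3: B_{6}/(6)! × [f^{(5)}(50) − f^{(5)}(11)] = 1/30240 × (7.68000e-08 − 0.000149021) = -4.92541e-09.
Partial sum through k=3: 133.373.
k=4: B_{8}/(8)! × [f^{(7)}(50) − f^{(7)}(11)] = −1/1209600 × (9.21600e-10 − 3.69474e-05) = 3.05444e-11.

S_4 ≈ 133.373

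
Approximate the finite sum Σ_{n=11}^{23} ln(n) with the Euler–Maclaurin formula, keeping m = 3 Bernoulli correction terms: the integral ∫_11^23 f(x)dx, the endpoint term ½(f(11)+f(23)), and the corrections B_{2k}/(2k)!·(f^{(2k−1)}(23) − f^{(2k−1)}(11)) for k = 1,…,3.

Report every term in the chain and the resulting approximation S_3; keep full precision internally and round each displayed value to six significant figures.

Integral: ∫_11^23 ln(x) dx = 33.7395.
Boundary: ½(f(11) + f(23)) = ½(2.39790 + 3.13549) = 2.76669.
Integral + boundary = 36.5062.
Correction k=1: B_{2}/2! · (f^{(1)}(23) − f^{(1)}(11)) = 1/12 · (0.0434783 − 0.0909091) = -0.00395257.
After k=1: 36.5023.
Correction k=2: B_{4}/4! · (f^{(3)}(23) − f^{(3)}(11)) = −1/720 · (0.000164379 − 0.00150263) = 1.85868e-06.
After k=2: 36.5023.
Correction k=3: B_{6}/6! · (f^{(5)}(23) − f^{(5)}(11)) = 1/30240 · (3.72883e-06 − 0.000149021) = -4.80464e-09.

S_3 ≈ 36.5023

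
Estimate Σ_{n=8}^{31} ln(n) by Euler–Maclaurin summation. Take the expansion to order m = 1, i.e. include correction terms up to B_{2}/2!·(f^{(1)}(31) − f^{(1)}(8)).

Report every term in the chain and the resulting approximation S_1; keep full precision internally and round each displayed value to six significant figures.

∫_8^31 ln(x) dx evaluates to 66.8181.
Endpoint term: (f(8) + f(31))/2 = (2.07944 + 3.43399)/2 = 2.75671.
So far: 69.5748.
k=1: B_{2}/(2)! × [f^{(1)}(31) − f^{(1)}(8)] = 1/12 × (0.0322581 − 0.125000) = -0.00772849.

S_1 ≈ 69.5671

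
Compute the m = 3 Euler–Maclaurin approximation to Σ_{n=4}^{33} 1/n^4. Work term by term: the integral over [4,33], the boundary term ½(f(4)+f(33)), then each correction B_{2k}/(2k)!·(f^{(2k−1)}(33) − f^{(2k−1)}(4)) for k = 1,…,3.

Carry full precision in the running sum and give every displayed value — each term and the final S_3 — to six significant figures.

S_3 ≈ 0.00746879

∫_4^33 1/x^4 dx evaluates to 0.00519906.
Boundary: ½(f(4) + f(33)) = ½(0.00390625 + 8.43226e-07) = 0.00195355.
Running total after boundary: 0.00715260.
k=1: B_{2}/(2)! × [f^{(1)}(33) − f^{(1)}(4)] = 1/12 × (-1.02209e-07 − (-0.00390625)) = 0.000325512.
After k=1: 0.00747812.
k=2: B_{4}/(4)! × [f^{(3)}(33) − f^{(3)}(4)] = −1/720 × (-2.81568e-09 − (-0.00732422)) = -1.01725e-05.
After k=2: 0.00746794.
k=3: B_{6}/(6)! × [f^{(5)}(33) − f^{(5)}(4)] = 1/30240 × (-1.44792e-10 − (-0.0256348)) = 8.47710e-07.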